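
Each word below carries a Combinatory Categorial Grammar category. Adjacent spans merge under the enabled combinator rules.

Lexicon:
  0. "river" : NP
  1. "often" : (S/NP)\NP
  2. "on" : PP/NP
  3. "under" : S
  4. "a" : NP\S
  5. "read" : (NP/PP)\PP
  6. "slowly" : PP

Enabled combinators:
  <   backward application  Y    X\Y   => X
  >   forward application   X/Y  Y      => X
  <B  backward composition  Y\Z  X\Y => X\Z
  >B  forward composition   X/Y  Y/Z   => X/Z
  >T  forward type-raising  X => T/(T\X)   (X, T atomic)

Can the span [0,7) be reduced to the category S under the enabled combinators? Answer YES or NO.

[0,7] S   >
  [0,6] S/PP   >B
    [0,2] S/NP   <
      [0,1] "river" : NP
      [1,2] "often" : (S/NP)\NP
    [2,6] NP/PP   <
      [2,5] PP   >
        [2,3] "on" : PP/NP
        [3,5] NP   >
          [3,4] NP/(NP\S)   >T
            [3,4] "under" : S
          [4,5] "a" : NP\S
      [5,6] "read" : (NP/PP)\PP
  [6,7] "slowly" : PP

YES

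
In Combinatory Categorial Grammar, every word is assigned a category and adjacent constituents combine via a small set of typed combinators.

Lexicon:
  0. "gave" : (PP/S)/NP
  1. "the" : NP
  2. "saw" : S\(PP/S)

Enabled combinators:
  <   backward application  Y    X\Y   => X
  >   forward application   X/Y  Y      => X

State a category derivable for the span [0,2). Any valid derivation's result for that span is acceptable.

[0,3] S   <
  [0,2] PP/S   >
    [0,1] "gave" : (PP/S)/NP
    [1,2] "the" : NP
  [2,3] "saw" : S\(PP/S)

PP/S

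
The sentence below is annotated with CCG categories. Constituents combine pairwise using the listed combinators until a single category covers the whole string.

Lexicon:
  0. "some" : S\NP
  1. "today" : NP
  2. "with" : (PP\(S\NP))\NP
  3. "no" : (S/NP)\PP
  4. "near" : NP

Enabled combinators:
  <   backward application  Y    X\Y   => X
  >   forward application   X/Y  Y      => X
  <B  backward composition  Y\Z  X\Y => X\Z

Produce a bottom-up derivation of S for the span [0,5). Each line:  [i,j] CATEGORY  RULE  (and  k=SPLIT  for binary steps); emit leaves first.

[0,5] S   >
  [0,4] S/NP   <
    [0,3] PP   <
      [0,1] "some" : S\NP
      [1,3] PP\(S\NP)   <
        [1,2] "today" : NP
        [2,3] "with" : (PP\(S\NP))\NP
    [3,4] "no" : (S/NP)\PP
  [4,5] "near" : NP

[0,1] S\NP  lex  "some"
[1,2] NP  lex  "today"
[2,3] (PP\(S\NP))\NP  lex  "with"
[1,3] PP\(S\NP)  <  k=2
[0,3] PP  <  k=1
[3,4] (S/NP)\PP  lex  "no"
[0,4] S/NP  <  k=3
[4,5] NP  lex  "near"
[0,5] S  >  k=4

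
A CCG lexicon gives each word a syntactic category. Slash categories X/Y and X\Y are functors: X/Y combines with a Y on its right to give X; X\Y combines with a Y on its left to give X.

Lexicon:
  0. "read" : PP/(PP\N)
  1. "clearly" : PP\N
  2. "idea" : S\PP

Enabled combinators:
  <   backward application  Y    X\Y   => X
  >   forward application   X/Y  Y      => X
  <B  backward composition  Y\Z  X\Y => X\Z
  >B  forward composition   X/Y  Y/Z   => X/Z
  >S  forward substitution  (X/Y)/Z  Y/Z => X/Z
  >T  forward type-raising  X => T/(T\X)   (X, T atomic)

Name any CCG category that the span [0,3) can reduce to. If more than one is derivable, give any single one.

[0,3] S   <
  [0,2] PP   >
    [0,1] "read" : PP/(PP\N)
    [1,2] "clearly" : PP\N
  [2,3] "idea" : S\PP

S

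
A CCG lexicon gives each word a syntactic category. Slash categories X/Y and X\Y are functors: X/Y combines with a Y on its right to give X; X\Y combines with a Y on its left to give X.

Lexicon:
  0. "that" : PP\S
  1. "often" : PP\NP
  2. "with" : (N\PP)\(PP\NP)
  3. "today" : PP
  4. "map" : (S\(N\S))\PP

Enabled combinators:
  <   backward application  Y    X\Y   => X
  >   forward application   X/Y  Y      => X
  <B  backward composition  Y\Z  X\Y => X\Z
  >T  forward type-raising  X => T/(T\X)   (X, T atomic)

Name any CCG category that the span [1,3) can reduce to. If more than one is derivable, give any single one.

[0,5] S   <
  [0,3] N\S   <B
    [0,1] "that" : PP\S
    [1,3] N\PP   <
      [1,2] "often" : PP\NP
      [2,3] "with" : (N\PP)\(PP\NP)
  [3,5] S\(N\S)   <
    [3,4] "today" : PP
    [4,5] "map" : (S\(N\S))\PP

N\PP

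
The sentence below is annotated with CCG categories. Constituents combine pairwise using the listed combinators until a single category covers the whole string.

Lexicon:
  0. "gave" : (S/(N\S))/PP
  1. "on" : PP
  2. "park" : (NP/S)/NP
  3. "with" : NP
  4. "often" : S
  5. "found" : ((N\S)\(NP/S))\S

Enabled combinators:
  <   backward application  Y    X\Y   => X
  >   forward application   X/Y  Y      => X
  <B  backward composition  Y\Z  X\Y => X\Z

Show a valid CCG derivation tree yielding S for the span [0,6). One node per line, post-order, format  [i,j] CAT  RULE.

[0,1] (S/(N\S))/PP  lex  "gave"
[1,2] PP  lex  "on"
[0,2] S/(N\S)  >  k=1
[2,3] (NP/S)/NP  lex  "park"
[3,4] NP  lex  "with"
[2,4] NP/S  >  k=3
[4,5] S  lex  "often"
[5,6] ((N\S)\(NP/S))\S  lex  "found"
[4,6] (N\S)\(NP/S)  <  k=5
[2,6] N\S  <  k=4
[0,6] S  >  k=2

[0,6] S   >
  [0,2] S/(N\S)   >
    [0,1] "gave" : (S/(N\S))/PP
    [1,2] "on" : PP
  [2,6] N\S   <
    [2,4] NP/S   >
      [2,3] "park" : (NP/S)/NP
      [3,4] "with" : NP
    [4,6] (N\S)\(NP/S)   <
      [4,5] "often" : S
      [5,6] "found" : ((N\S)\(NP/S))\S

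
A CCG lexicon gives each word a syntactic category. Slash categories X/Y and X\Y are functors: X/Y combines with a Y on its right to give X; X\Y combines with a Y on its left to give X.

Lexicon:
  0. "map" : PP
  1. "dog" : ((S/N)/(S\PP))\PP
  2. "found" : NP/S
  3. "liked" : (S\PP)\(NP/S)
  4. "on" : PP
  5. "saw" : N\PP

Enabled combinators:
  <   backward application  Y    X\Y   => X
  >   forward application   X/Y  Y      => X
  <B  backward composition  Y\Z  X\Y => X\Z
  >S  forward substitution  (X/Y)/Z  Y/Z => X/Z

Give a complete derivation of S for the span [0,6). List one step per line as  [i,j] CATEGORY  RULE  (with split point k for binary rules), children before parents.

[0,6] S   >
  [0,4] S/N   >
    [0,2] (S/N)/(S\PP)   <
      [0,1] "map" : PP
      [1,2] "dog" : ((S/N)/(S\PP))\PP
    [2,4] S\PP   <
      [2,3] "found" : NP/S
      [3,4] "liked" : (S\PP)\(NP/S)
  [4,6] N   <
    [4,5] "on" : PP
    [5,6] "saw" : N\PP

[0,1] PP  lex  "map"
[1,2] ((S/N)/(S\PP))\PP  lex  "dog"
[0,2] (S/N)/(S\PP)  <  k=1
[2,3] NP/S  lex  "found"
[3,4] (S\PP)\(NP/S)  lex  "liked"
[2,4] S\PP  <  k=3
[0,4] S/N  >  k=2
[4,5] PP  lex  "on"
[5,6] N\PP  lex  "saw"
[4,6] N  <  k=5
[0,6] S  >  k=4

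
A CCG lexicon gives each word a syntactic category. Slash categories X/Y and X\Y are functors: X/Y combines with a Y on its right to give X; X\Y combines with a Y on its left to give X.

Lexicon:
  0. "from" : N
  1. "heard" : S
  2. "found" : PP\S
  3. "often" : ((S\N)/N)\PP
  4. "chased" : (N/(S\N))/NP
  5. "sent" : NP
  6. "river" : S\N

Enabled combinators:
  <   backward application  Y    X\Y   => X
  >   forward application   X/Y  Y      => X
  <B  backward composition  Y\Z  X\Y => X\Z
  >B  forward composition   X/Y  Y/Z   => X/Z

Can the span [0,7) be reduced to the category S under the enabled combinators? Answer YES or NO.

[0,7] S   <
  [0,1] "from" : N
  [1,7] S\N   >
    [1,4] (S\N)/N   <
      [1,3] PP   <
        [1,2] "heard" : S
        [2,3] "found" : PP\S
      [3,4] "often" : ((S\N)/N)\PP
    [4,7] N   >
      [4,6] N/(S\N)   >
        [4,5] "chased" : (N/(S\N))/NP
        [5,6] "sent" : NP
      [6,7] "river" : S\N

YES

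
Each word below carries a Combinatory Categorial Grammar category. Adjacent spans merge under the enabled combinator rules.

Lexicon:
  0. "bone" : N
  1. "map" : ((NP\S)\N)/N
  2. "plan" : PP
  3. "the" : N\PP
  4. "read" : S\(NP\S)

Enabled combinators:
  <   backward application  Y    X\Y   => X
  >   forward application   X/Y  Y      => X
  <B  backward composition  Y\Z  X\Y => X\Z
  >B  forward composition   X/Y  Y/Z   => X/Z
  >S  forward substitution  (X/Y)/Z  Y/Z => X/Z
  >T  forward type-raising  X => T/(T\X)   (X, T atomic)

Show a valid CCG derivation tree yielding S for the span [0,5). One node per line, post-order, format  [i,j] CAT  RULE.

[0,5] S   <
  [0,1] "bone" : N
  [1,5] S\N   <B
    [1,4] (NP\S)\N   >
      [1,2] "map" : ((NP\S)\N)/N
      [2,4] N   >
        [2,3] N/(N\PP)   >T
          [2,3] "plan" : PP
        [3,4] "the" : N\PP
    [4,5] "read" : S\(NP\S)

[0,1] N  lex  "bone"
[1,2] ((NP\S)\N)/N  lex  "map"
[2,3] PP  lex  "plan"
[2,3] N/(N\PP)  >T
[3,4] N\PP  lex  "the"
[2,4] N  >  k=3
[1,4] (NP\S)\N  >  k=2
[4,5] S\(NP\S)  lex  "read"
[1,5] S\N  <B  k=4
[0,5] S  <  k=1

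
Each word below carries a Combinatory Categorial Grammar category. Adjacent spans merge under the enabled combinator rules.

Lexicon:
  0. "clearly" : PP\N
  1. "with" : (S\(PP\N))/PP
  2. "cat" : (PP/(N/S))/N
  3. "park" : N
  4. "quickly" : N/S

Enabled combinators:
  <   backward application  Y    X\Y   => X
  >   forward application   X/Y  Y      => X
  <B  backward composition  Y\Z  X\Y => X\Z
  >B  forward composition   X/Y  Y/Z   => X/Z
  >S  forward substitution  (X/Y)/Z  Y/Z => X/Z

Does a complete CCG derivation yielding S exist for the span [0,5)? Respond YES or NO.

[0,5] S   <
  [0,1] "clearly" : PP\N
  [1,5] S\(PP\N)   >
    [1,2] "with" : (S\(PP\N))/PP
    [2,5] PP   >
      [2,4] PP/(N/S)   >
        [2,3] "cat" : (PP/(N/S))/N
        [3,4] "park" : N
      [4,5] "quickly" : N/S

YES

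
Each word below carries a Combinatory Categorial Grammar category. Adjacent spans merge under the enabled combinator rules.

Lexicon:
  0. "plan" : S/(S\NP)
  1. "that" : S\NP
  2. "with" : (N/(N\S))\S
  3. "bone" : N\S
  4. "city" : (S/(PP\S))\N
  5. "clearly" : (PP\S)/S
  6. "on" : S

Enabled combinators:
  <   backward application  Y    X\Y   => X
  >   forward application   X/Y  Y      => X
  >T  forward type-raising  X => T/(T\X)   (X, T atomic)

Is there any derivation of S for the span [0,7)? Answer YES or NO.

[0,7] S   >
  [0,5] S/(PP\S)   <
    [0,4] N   >
      [0,3] N/(N\S)   <
        [0,2] S   >
          [0,1] "plan" : S/(S\NP)
          [1,2] "that" : S\NP
        [2,3] "with" : (N/(N\S))\S
      [3,4] "bone" : N\S
    [4,5] "city" : (S/(PP\S))\N
  [5,7] PP\S   >
    [5,6] "clearly" : (PP\S)/S
    [6,7] "on" : S

YES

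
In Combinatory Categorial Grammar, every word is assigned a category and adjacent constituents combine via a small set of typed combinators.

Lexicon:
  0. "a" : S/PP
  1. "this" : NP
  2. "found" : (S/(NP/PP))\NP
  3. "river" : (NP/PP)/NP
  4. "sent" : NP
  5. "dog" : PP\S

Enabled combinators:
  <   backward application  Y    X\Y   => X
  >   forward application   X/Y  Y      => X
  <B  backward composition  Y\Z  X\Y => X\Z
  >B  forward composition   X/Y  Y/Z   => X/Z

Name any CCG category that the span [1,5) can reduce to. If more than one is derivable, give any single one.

S

[0,6] S   >
  [0,1] "a" : S/PP
  [1,6] PP   <
    [1,5] S   >
      [1,3] S/(NP/PP)   <
        [1,2] "this" : NP
        [2,3] "found" : (S/(NP/PP))\NP
      [3,5] NP/PP   >
        [3,4] "river" : (NP/PP)/NP
        [4,5] "sent" : NP
    [5,6] "dog" : PP\S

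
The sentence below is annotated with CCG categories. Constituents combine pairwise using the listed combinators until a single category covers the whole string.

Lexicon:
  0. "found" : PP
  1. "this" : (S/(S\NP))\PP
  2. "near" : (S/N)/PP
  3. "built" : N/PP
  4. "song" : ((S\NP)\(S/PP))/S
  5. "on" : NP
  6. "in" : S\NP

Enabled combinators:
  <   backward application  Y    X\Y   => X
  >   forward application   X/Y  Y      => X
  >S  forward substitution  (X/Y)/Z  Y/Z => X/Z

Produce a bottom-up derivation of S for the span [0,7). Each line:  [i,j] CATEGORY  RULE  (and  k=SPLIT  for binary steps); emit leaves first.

[0,1] PP  lex  "found"
[1,2] (S/(S\NP))\PP  lex  "this"
[0,2] S/(S\NP)  <  k=1
[2,3] (S/N)/PP  lex  "near"
[3,4] N/PP  lex  "built"
[2,4] S/PP  >S  k=3
[4,5] ((S\NP)\(S/PP))/S  lex  "song"
[5,6] NP  lex  "on"
[6,7] S\NP  lex  "in"
[5,7] S  <  k=6
[4,7] (S\NP)\(S/PP)  >  k=5
[2,7] S\NP  <  k=4
[0,7] S  >  k=2

[0,7] S   >
  [0,2] S/(S\NP)   <
    [0,1] "found" : PP
    [1,2] "this" : (S/(S\NP))\PP
  [2,7] S\NP   <
    [2,4] S/PP   >S
      [2,3] "near" : (S/N)/PP
      [3,4] "built" : N/PP
    [4,7] (S\NP)\(S/PP)   >
      [4,5] "song" : ((S\NP)\(S/PP))/S
      [5,7] S   <
        [5,6] "on" : NP
        [6,7] "in" : S\NP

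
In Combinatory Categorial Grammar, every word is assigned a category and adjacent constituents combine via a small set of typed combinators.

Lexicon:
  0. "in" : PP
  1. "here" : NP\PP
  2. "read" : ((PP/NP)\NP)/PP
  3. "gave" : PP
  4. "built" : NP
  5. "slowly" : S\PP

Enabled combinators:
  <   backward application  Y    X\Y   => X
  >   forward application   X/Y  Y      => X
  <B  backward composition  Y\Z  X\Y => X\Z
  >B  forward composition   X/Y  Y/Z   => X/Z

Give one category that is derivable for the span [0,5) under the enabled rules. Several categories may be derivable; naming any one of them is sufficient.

PP

[0,6] S   <
  [0,5] PP   >
    [0,4] PP/NP   <
      [0,2] NP   <
        [0,1] "in" : PP
        [1,2] "here" : NP\PP
      [2,4] (PP/NP)\NP   >
        [2,3] "read" : ((PP/NP)\NP)/PP
        [3,4] "gave" : PP
    [4,5] "built" : NP
  [5,6] "slowly" : S\PP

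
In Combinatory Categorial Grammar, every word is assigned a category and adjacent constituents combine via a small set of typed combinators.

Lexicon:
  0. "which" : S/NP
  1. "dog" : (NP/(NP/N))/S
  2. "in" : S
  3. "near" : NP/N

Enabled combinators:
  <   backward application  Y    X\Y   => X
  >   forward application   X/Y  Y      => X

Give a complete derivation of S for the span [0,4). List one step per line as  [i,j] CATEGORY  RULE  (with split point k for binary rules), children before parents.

[0,4] S   >
  [0,1] "which" : S/NP
  [1,4] NP   >
    [1,3] NP/(NP/N)   >
      [1,2] "dog" : (NP/(NP/N))/S
      [2,3] "in" : S
    [3,4] "near" : NP/N

[0,1] S/NP  lex  "which"
[1,2] (NP/(NP/N))/S  lex  "dog"
[2,3] S  lex  "in"
[1,3] NP/(NP/N)  >  k=2
[3,4] NP/N  lex  "near"
[1,4] NP  >  k=3
[0,4] S  >  k=1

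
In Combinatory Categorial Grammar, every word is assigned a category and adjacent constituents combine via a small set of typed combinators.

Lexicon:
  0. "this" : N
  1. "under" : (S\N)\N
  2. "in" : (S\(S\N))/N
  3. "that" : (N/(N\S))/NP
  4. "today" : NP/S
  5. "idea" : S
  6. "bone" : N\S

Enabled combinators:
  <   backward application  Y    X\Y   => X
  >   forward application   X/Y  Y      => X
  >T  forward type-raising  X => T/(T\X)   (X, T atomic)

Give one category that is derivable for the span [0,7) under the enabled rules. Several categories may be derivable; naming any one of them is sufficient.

[0,7] S   <
  [0,2] S\N   <
    [0,1] "this" : N
    [1,2] "under" : (S\N)\N
  [2,7] S\(S\N)   >
    [2,3] "in" : (S\(S\N))/N
    [3,7] N   >
      [3,6] N/(N\S)   >
        [3,4] "that" : (N/(N\S))/NP
        [4,6] NP   >
          [4,5] "today" : NP/S
          [5,6] "idea" : S
      [6,7] "bone" : N\S

S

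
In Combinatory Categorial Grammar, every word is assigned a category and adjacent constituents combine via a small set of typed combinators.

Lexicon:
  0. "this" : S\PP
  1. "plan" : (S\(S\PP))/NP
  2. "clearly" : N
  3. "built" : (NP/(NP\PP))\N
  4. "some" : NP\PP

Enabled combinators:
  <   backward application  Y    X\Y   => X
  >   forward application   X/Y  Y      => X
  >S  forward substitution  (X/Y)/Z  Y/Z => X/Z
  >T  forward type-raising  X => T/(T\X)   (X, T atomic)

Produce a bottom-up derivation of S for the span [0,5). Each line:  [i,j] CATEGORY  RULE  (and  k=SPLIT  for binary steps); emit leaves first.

[0,5] S   <
  [0,1] "this" : S\PP
  [1,5] S\(S\PP)   >
    [1,2] "plan" : (S\(S\PP))/NP
    [2,5] NP   >
      [2,4] NP/(NP\PP)   <
        [2,3] "clearly" : N
        [3,4] "built" : (NP/(NP\PP))\N
      [4,5] "some" : NP\PP

[0,1] S\PP  lex  "this"
[1,2] (S\(S\PP))/NP  lex  "plan"
[2,3] N  lex  "clearly"
[3,4] (NP/(NP\PP))\N  lex  "built"
[2,4] NP/(NP\PP)  <  k=3
[4,5] NP\PP  lex  "some"
[2,5] NP  >  k=4
[1,5] S\(S\PP)  >  k=2
[0,5] S  <  k=1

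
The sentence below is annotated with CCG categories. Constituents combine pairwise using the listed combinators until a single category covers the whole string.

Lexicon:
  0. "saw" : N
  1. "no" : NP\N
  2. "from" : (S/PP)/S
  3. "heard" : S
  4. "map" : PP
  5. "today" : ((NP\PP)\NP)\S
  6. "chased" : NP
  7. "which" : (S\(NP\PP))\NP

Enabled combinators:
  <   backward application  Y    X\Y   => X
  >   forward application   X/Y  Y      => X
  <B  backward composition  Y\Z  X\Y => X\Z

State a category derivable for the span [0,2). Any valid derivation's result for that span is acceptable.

NP

[0,8] S   <
  [0,6] NP\PP   <
    [0,2] NP   <
      [0,1] "saw" : N
      [1,2] "no" : NP\N
    [2,6] (NP\PP)\NP   <
      [2,5] S   >
        [2,4] S/PP   >
          [2,3] "from" : (S/PP)/S
          [3,4] "heard" : S
        [4,5] "map" : PP
      [5,6] "today" : ((NP\PP)\NP)\S
  [6,8] S\(NP\PP)   <
    [6,7] "chased" : NP
    [7,8] "which" : (S\(NP\PP))\NP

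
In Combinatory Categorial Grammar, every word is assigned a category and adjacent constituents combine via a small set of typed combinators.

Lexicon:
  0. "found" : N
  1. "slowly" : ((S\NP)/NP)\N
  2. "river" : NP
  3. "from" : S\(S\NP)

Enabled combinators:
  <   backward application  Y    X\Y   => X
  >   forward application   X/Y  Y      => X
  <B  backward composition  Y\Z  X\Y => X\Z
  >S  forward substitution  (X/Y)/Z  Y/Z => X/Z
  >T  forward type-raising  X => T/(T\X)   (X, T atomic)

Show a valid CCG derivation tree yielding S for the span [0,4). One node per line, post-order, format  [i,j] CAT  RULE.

[0,1] N  lex  "found"
[1,2] ((S\NP)/NP)\N  lex  "slowly"
[0,2] (S\NP)/NP  <  k=1
[2,3] NP  lex  "river"
[0,3] S\NP  >  k=2
[3,4] S\(S\NP)  lex  "from"
[0,4] S  <  k=3

[0,4] S   <
  [0,3] S\NP   >
    [0,2] (S\NP)/NP   <
      [0,1] "found" : N
      [1,2] "slowly" : ((S\NP)/NP)\N
    [2,3] "river" : NP
  [3,4] "from" : S\(S\NP)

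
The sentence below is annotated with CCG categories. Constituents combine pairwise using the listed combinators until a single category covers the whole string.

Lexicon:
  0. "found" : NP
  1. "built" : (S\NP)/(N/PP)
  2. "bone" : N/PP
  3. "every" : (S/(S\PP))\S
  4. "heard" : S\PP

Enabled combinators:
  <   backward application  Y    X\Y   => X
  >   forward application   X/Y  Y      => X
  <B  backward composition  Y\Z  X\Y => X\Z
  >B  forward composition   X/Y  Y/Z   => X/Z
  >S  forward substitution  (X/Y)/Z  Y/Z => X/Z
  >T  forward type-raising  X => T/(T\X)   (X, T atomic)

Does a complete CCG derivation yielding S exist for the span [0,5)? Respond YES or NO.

[0,5] S   >
  [0,4] S/(S\PP)   <
    [0,3] S   <
      [0,1] "found" : NP
      [1,3] S\NP   >
        [1,2] "built" : (S\NP)/(N/PP)
        [2,3] "bone" : N/PP
    [3,4] "every" : (S/(S\PP))\S
  [4,5] "heard" : S\PP

YES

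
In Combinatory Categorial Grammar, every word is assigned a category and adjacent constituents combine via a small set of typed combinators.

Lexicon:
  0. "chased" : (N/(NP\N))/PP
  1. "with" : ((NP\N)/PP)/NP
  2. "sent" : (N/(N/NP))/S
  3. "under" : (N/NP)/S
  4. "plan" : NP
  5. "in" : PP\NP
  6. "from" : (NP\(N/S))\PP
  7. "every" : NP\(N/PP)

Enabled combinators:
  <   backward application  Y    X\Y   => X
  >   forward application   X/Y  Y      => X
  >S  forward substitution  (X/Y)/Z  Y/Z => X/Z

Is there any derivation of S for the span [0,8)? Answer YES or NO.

(N/(NP\N))/PP ((NP\N)/PP)/NP (N/(N/NP))/S (N/NP)/S NP PP\NP (NP\(N/S))\PP NP\(N/PP)
CKY chart[0,8] = {NP}; S ∉ chart

NO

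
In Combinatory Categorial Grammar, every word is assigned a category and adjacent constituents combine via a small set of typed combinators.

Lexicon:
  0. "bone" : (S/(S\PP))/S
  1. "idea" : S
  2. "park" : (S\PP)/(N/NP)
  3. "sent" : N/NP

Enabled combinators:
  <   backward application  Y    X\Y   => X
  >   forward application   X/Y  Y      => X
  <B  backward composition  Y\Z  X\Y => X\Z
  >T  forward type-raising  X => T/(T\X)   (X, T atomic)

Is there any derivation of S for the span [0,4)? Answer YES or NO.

YES

[0,4] S   >
  [0,2] S/(S\PP)   >
    [0,1] "bone" : (S/(S\PP))/S
    [1,2] "idea" : S
  [2,4] S\PP   >
    [2,3] "park" : (S\PP)/(N/NP)
    [3,4] "sent" : N/NP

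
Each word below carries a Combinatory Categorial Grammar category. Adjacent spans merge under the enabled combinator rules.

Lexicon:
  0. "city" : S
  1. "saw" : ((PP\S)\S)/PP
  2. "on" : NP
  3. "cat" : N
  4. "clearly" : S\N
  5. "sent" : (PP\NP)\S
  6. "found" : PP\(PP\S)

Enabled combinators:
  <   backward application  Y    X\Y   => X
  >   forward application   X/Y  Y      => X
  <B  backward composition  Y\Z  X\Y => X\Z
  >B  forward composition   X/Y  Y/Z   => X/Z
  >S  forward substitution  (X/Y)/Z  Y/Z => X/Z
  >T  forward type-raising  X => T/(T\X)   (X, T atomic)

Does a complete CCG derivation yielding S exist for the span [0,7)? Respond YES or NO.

NO

S ((PP\S)\S)/PP NP N S\N (PP\NP)\S PP\(PP\S)
CKY chart[0,7] = {N/(N\PP), NP/(NP\PP), PP, PP/(PP\PP), S/(S\PP)}; S ∉ chart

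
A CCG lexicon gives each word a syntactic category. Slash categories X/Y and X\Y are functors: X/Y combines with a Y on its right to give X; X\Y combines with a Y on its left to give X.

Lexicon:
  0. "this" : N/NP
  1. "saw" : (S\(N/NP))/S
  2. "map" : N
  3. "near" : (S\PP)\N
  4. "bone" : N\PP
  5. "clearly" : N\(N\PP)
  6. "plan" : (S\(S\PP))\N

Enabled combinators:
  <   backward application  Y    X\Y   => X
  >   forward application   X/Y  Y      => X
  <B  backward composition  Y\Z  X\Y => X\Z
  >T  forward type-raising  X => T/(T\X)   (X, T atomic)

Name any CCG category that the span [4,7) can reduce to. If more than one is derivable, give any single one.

[0,7] S   <
  [0,1] "this" : N/NP
  [1,7] S\(N/NP)   >
    [1,2] "saw" : (S\(N/NP))/S
    [2,7] S   <
      [2,3] "map" : N
      [3,7] S\N   <B
        [3,4] "near" : (S\PP)\N
        [4,7] S\(S\PP)   <
          [4,6] N   <
            [4,5] "bone" : N\PP
            [5,6] "clearly" : N\(N\PP)
          [6,7] "plan" : (S\(S\PP))\N

S\(S\PP)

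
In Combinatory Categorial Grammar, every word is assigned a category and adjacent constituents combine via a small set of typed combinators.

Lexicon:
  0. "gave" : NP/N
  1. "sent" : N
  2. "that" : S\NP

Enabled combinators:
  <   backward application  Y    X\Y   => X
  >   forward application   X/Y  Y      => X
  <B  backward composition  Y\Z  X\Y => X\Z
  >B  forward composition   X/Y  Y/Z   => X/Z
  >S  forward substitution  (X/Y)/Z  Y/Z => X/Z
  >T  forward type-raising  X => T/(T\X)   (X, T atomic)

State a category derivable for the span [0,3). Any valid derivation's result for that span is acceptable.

S

[0,3] S   <
  [0,2] NP   >
    [0,1] "gave" : NP/N
    [1,2] "sent" : N
  [2,3] "that" : S\NP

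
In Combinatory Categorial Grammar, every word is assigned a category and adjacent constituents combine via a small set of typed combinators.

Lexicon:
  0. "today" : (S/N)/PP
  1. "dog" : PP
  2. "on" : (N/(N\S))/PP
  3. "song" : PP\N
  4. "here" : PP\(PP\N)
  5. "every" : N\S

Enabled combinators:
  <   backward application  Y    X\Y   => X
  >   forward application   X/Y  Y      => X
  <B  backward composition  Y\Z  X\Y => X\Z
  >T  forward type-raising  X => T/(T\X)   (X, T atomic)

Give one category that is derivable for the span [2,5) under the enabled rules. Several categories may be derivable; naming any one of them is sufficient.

N/(N\S)

[0,6] S   >
  [0,2] S/N   >
    [0,1] "today" : (S/N)/PP
    [1,2] "dog" : PP
  [2,6] N   >
    [2,5] N/(N\S)   >
      [2,3] "on" : (N/(N\S))/PP
      [3,5] PP   <
        [3,4] "song" : PP\N
        [4,5] "here" : PP\(PP\N)
    [5,6] "every" : N\S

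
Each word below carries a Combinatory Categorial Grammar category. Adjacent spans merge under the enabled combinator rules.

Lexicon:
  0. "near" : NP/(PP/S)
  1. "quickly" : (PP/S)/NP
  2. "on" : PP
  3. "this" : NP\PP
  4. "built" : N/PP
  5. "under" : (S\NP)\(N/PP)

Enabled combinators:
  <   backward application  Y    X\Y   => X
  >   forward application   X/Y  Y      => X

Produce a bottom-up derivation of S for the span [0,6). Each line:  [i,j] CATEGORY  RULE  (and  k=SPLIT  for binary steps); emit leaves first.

[0,1] NP/(PP/S)  lex  "near"
[1,2] (PP/S)/NP  lex  "quickly"
[2,3] PP  lex  "on"
[3,4] NP\PP  lex  "this"
[2,4] NP  <  k=3
[1,4] PP/S  >  k=2
[0,4] NP  >  k=1
[4,5] N/PP  lex  "built"
[5,6] (S\NP)\(N/PP)  lex  "under"
[4,6] S\NP  <  k=5
[0,6] S  <  k=4

[0,6] S   <
  [0,4] NP   >
    [0,1] "near" : NP/(PP/S)
    [1,4] PP/S   >
      [1,2] "quickly" : (PP/S)/NP
      [2,4] NP   <
        [2,3] "on" : PP
        [3,4] "this" : NP\PP
  [4,6] S\NP   <
    [4,5] "built" : N/PP
    [5,6] "under" : (S\NP)\(N/PP)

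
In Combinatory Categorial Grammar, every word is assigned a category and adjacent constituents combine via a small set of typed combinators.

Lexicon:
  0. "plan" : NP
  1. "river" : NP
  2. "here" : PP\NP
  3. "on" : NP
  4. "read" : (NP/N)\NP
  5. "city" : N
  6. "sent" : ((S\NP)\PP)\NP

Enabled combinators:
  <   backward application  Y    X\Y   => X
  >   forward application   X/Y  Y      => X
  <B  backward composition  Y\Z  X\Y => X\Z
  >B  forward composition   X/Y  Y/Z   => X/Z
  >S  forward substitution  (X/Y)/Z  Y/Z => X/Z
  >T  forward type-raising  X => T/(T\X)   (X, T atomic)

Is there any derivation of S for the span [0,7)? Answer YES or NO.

[0,7] S   >
  [0,1] S/(S\NP)   >T
    [0,1] "plan" : NP
  [1,7] S\NP   <
    [1,3] PP   <
      [1,2] "river" : NP
      [2,3] "here" : PP\NP
    [3,7] (S\NP)\PP   <
      [3,6] NP   >
        [3,5] NP/N   <
          [3,4] "on" : NP
          [4,5] "read" : (NP/N)\NP
        [5,6] "city" : N
      [6,7] "sent" : ((S\NP)\PP)\NP

YES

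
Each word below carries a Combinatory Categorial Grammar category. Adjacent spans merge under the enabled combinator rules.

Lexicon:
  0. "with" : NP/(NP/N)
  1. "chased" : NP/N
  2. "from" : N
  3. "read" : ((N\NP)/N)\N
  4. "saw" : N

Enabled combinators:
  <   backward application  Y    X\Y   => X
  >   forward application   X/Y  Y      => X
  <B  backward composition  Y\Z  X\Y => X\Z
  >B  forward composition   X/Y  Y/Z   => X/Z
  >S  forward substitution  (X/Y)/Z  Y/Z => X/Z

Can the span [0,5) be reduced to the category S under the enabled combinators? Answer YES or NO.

NP/(NP/N) NP/N N ((N\NP)/N)\N N
CKY chart[0,5] = {N}; S ∉ chart

NO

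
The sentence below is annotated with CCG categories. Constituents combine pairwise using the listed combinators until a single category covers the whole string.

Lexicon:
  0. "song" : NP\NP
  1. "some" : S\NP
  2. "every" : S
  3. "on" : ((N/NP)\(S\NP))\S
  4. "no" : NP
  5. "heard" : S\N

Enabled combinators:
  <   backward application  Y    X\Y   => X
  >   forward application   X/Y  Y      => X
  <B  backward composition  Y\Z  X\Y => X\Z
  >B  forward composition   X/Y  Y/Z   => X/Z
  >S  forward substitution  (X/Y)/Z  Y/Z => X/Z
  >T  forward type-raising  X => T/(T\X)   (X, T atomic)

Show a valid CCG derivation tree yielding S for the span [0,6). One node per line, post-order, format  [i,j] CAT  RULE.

[0,6] S   <
  [0,5] N   >
    [0,4] N/NP   <
      [0,2] S\NP   <B
        [0,1] "song" : NP\NP
        [1,2] "some" : S\NP
      [2,4] (N/NP)\(S\NP)   <
        [2,3] "every" : S
        [3,4] "on" : ((N/NP)\(S\NP))\S
    [4,5] "no" : NP
  [5,6] "heard" : S\N

[0,1] NP\NP  lex  "song"
[1,2] S\NP  lex  "some"
[0,2] S\NP  <B  k=1
[2,3] S  lex  "every"
[3,4] ((N/NP)\(S\NP))\S  lex  "on"
[2,4] (N/NP)\(S\NP)  <  k=3
[0,4] N/NP  <  k=2
[4,5] NP  lex  "no"
[0,5] N  >  k=4
[5,6] S\N  lex  "heard"
[0,6] S  <  k=5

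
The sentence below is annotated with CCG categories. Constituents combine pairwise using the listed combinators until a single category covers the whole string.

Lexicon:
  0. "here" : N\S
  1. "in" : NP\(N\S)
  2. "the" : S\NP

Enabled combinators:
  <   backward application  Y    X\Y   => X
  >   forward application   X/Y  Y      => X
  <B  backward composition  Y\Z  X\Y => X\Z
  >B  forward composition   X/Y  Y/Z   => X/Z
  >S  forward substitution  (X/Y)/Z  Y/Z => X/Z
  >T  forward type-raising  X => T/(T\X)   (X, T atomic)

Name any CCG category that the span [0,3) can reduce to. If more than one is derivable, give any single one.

[0,3] S   <
  [0,2] NP   <
    [0,1] "here" : N\S
    [1,2] "in" : NP\(N\S)
  [2,3] "the" : S\NP

S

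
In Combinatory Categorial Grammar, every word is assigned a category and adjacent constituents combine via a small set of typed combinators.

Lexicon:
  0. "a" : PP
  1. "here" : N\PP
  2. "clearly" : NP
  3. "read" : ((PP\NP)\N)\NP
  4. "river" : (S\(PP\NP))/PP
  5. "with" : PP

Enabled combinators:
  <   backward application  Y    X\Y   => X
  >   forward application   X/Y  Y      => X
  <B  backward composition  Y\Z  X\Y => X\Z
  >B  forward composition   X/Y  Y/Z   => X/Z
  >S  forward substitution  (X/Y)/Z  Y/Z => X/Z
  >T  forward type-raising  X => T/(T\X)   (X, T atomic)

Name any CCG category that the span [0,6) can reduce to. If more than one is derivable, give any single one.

[0,6] S   <
  [0,2] N   >
    [0,1] N/(N\PP)   >T
      [0,1] "a" : PP
    [1,2] "here" : N\PP
  [2,6] S\N   <B
    [2,4] (PP\NP)\N   <
      [2,3] "clearly" : NP
      [3,4] "read" : ((PP\NP)\N)\NP
    [4,6] S\(PP\NP)   >
      [4,5] "river" : (S\(PP\NP))/PP
      [5,6] "with" : PP

S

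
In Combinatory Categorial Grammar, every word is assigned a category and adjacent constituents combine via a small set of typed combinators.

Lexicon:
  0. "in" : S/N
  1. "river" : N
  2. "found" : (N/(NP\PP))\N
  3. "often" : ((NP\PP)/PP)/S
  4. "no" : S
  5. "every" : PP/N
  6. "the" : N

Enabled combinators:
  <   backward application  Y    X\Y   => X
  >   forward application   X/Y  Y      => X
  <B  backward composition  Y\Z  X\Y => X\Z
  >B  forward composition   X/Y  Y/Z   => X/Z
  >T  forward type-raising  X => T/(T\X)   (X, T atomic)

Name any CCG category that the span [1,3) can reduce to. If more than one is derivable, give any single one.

[0,7] S   >
  [0,1] "in" : S/N
  [1,7] N   >
    [1,3] N/(NP\PP)   <
      [1,2] "river" : N
      [2,3] "found" : (N/(NP\PP))\N
    [3,7] NP\PP   >
      [3,5] (NP\PP)/PP   >
        [3,4] "often" : ((NP\PP)/PP)/S
        [4,5] "no" : S
      [5,7] PP   >
        [5,6] "every" : PP/N
        [6,7] "the" : N

N/(NP\PP)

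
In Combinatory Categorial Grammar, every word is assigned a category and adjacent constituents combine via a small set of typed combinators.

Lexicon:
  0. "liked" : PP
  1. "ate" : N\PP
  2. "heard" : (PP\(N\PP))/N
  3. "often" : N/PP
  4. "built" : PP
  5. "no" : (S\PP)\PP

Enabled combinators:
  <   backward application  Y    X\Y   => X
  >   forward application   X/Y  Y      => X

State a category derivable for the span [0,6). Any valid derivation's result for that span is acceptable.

S

[0,6] S   <
  [0,1] "liked" : PP
  [1,6] S\PP   <
    [1,5] PP   <
      [1,2] "ate" : N\PP
      [2,5] PP\(N\PP)   >
        [2,3] "heard" : (PP\(N\PP))/N
        [3,5] N   >
          [3,4] "often" : N/PP
          [4,5] "built" : PP
    [5,6] "no" : (S\PP)\PP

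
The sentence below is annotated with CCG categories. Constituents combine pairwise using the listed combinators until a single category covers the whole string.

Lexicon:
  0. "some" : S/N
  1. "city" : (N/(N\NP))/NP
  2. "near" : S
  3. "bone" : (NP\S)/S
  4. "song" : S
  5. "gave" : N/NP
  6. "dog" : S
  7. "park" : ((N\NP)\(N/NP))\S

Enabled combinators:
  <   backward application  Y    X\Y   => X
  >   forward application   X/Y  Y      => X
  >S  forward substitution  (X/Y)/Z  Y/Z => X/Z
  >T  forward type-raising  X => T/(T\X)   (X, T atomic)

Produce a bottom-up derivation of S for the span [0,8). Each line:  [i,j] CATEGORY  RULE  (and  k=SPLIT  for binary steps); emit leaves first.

[0,8] S   >
  [0,1] "some" : S/N
  [1,8] N   >
    [1,5] N/(N\NP)   >
      [1,2] "city" : (N/(N\NP))/NP
      [2,5] NP   <
        [2,3] "near" : S
        [3,5] NP\S   >
          [3,4] "bone" : (NP\S)/S
          [4,5] "song" : S
    [5,8] N\NP   <
      [5,6] "gave" : N/NP
      [6,8] (N\NP)\(N/NP)   <
        [6,7] "dog" : S
        [7,8] "park" : ((N\NP)\(N/NP))\S

[0,1] S/N  lex  "some"
[1,2] (N/(N\NP))/NP  lex  "city"
[2,3] S  lex  "near"
[3,4] (NP\S)/S  lex  "bone"
[4,5] S  lex  "song"
[3,5] NP\S  >  k=4
[2,5] NP  <  k=3
[1,5] N/(N\NP)  >  k=2
[5,6] N/NP  lex  "gave"
[6,7] S  lex  "dog"
[7,8] ((N\NP)\(N/NP))\S  lex  "park"
[6,8] (N\NP)\(N/NP)  <  k=7
[5,8] N\NP  <  k=6
[1,8] N  >  k=5
[0,8] S  >  k=1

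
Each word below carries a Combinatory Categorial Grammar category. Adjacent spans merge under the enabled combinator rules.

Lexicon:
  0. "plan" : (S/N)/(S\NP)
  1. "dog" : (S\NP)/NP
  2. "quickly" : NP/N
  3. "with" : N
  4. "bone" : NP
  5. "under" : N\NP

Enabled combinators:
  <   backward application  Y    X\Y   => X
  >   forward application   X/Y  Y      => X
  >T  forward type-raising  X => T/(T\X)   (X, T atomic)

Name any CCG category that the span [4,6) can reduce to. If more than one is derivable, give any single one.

[0,6] S   >
  [0,4] S/N   >
    [0,1] "plan" : (S/N)/(S\NP)
    [1,4] S\NP   >
      [1,2] "dog" : (S\NP)/NP
      [2,4] NP   >
        [2,3] "quickly" : NP/N
        [3,4] "with" : N
  [4,6] N   >
    [4,5] N/(N\NP)   >T
      [4,5] "bone" : NP
    [5,6] "under" : N\NP

N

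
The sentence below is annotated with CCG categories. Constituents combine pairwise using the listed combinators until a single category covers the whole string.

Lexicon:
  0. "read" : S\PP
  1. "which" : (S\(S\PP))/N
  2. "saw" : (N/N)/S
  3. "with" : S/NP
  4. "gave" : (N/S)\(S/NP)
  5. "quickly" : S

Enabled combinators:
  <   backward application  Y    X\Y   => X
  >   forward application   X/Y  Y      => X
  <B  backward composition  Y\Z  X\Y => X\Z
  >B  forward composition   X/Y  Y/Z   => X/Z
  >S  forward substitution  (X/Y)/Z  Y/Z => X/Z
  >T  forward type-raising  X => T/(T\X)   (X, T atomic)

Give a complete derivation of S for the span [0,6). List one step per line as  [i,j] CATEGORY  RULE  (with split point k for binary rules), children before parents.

[0,1] S\PP  lex  "read"
[1,2] (S\(S\PP))/N  lex  "which"
[2,3] (N/N)/S  lex  "saw"
[3,4] S/NP  lex  "with"
[4,5] (N/S)\(S/NP)  lex  "gave"
[3,5] N/S  <  k=4
[2,5] N/S  >S  k=3
[5,6] S  lex  "quickly"
[2,6] N  >  k=5
[1,6] S\(S\PP)  >  k=2
[0,6] S  <  k=1

[0,6] S   <
  [0,1] "read" : S\PP
  [1,6] S\(S\PP)   >
    [1,2] "which" : (S\(S\PP))/N
    [2,6] N   >
      [2,5] N/S   >S
        [2,3] "saw" : (N/N)/S
        [3,5] N/S   <
          [3,4] "with" : S/NP
          [4,5] "gave" : (N/S)\(S/NP)
      [5,6] "quickly" : S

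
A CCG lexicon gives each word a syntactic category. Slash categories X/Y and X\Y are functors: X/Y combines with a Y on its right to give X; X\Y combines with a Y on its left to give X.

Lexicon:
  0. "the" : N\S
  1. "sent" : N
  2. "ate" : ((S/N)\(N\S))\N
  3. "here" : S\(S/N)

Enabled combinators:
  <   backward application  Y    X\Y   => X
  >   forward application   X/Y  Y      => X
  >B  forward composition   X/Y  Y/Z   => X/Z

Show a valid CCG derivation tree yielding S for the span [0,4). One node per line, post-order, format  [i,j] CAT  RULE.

[0,1] N\S  lex  "the"
[1,2] N  lex  "sent"
[2,3] ((S/N)\(N\S))\N  lex  "ate"
[1,3] (S/N)\(N\S)  <  k=2
[0,3] S/N  <  k=1
[3,4] S\(S/N)  lex  "here"
[0,4] S  <  k=3

[0,4] S   <
  [0,3] S/N   <
    [0,1] "the" : N\S
    [1,3] (S/N)\(N\S)   <
      [1,2] "sent" : N
      [2,3] "ate" : ((S/N)\(N\S))\N
  [3,4] "here" : S\(S/N)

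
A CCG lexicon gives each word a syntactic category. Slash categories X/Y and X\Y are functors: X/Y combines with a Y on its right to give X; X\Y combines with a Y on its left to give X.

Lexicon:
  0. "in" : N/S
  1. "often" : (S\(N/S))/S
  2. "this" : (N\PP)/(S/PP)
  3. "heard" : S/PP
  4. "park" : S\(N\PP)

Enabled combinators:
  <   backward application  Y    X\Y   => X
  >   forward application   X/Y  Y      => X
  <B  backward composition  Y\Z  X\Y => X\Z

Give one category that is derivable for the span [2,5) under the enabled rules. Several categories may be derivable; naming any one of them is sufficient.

S

[0,5] S   <
  [0,1] "in" : N/S
  [1,5] S\(N/S)   >
    [1,2] "often" : (S\(N/S))/S
    [2,5] S   <
      [2,4] N\PP   >
        [2,3] "this" : (N\PP)/(S/PP)
        [3,4] "heard" : S/PP
      [4,5] "park" : S\(N\PP)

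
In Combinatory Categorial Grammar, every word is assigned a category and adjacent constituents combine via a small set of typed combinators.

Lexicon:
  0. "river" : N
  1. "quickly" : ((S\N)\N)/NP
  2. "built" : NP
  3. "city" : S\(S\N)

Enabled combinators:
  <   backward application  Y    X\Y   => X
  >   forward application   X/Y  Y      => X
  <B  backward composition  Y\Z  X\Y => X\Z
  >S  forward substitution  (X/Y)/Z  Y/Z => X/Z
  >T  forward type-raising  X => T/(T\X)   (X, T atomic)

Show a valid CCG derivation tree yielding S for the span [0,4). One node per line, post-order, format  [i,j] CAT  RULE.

[0,1] N  lex  "river"
[1,2] ((S\N)\N)/NP  lex  "quickly"
[2,3] NP  lex  "built"
[1,3] (S\N)\N  >  k=2
[0,3] S\N  <  k=1
[3,4] S\(S\N)  lex  "city"
[0,4] S  <  k=3

[0,4] S   <
  [0,3] S\N   <
    [0,1] "river" : N
    [1,3] (S\N)\N   >
      [1,2] "quickly" : ((S\N)\N)/NP
      [2,3] "built" : NP
  [3,4] "city" : S\(S\N)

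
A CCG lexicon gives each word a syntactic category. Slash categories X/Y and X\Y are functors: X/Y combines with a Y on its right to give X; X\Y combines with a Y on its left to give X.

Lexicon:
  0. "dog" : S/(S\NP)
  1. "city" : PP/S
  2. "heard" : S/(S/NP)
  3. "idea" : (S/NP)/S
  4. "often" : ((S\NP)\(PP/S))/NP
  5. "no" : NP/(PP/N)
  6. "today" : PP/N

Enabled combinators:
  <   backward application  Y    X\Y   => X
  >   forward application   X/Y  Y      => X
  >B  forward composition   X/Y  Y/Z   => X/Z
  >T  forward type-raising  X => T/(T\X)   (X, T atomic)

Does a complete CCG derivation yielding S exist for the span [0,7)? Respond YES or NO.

YES

[0,7] S   >
  [0,1] "dog" : S/(S\NP)
  [1,7] S\NP   <
    [1,4] PP/S   >B
      [1,2] "city" : PP/S
      [2,4] S/S   >B
        [2,3] "heard" : S/(S/NP)
        [3,4] "idea" : (S/NP)/S
    [4,7] (S\NP)\(PP/S)   >
      [4,5] "often" : ((S\NP)\(PP/S))/NP
      [5,7] NP   >
        [5,6] "no" : NP/(PP/N)
        [6,7] "today" : PP/N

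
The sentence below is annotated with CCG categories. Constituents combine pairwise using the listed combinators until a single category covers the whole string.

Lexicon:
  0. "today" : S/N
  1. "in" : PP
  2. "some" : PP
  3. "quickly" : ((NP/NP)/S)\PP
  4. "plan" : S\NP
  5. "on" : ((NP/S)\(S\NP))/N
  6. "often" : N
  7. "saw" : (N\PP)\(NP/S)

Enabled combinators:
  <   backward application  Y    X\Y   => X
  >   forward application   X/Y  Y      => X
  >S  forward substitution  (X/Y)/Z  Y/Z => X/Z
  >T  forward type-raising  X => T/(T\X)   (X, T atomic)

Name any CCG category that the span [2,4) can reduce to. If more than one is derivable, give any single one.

(NP/NP)/S

[0,8] S   >
  [0,1] "today" : S/N
  [1,8] N   <
    [1,2] "in" : PP
    [2,8] N\PP   <
      [2,7] NP/S   >S
        [2,4] (NP/NP)/S   <
          [2,3] "some" : PP
          [3,4] "quickly" : ((NP/NP)/S)\PP
        [4,7] NP/S   <
          [4,5] "plan" : S\NP
          [5,7] (NP/S)\(S\NP)   >
            [5,6] "on" : ((NP/S)\(S\NP))/N
            [6,7] "often" : N
      [7,8] "saw" : (N\PP)\(NP/S)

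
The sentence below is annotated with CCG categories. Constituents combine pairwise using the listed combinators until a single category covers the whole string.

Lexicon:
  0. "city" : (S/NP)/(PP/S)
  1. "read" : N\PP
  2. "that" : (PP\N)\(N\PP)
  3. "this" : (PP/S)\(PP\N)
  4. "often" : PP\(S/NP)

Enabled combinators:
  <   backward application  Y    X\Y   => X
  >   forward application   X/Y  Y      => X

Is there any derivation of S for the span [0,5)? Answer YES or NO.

(S/NP)/(PP/S) N\PP (PP\N)\(N\PP) (PP/S)\(PP\N) PP\(S/NP)
CKY chart[0,5] = {PP}; S ∉ chart

NO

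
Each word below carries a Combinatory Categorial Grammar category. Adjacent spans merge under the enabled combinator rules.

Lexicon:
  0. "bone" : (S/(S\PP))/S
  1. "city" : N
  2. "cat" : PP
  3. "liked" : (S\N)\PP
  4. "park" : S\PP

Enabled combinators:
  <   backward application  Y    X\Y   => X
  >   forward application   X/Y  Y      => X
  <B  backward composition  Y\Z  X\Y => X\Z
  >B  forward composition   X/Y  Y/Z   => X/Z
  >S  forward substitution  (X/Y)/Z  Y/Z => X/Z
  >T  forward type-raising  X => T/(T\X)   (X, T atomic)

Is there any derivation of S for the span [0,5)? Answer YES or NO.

[0,5] S   >
  [0,4] S/(S\PP)   >
    [0,1] "bone" : (S/(S\PP))/S
    [1,4] S   <
      [1,2] "city" : N
      [2,4] S\N   <
        [2,3] "cat" : PP
        [3,4] "liked" : (S\N)\PP
  [4,5] "park" : S\PP

YES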